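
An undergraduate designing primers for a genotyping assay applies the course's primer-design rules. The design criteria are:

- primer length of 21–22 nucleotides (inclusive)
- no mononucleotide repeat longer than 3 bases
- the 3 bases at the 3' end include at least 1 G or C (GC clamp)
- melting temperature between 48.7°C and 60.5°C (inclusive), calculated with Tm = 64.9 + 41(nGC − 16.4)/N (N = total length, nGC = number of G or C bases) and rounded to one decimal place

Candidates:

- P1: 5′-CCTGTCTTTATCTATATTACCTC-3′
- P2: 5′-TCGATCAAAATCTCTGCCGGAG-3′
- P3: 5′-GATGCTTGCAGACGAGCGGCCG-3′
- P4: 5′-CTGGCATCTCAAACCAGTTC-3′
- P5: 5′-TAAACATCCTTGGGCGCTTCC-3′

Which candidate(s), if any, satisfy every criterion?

P1 (23 nt, A=4 T=11 G=1 C=7): length 23, outside 21–22 ✗; longest run = 3 ✓; 3' end CTC has 2 G/C ✓; Tm = 64.9 + 41·(8 − 16.4)/23 = 49.9°C ✓ — fails.
P2 (22 nt, A=6 T=5 G=5 C=6): length 22 ✓; longest run = 4, exceeds 3 ✗; 3' end GAG has 2 G/C ✓; Tm = 64.9 + 41·(11 − 16.4)/22 = 54.8°C ✓ — fails.
P3 (22 nt, A=4 T=3 G=9 C=6): length 22 ✓; longest run = 2 ✓; 3' end CCG has 3 G/C ✓; Tm = 64.9 + 41·(15 − 16.4)/22 = 62.3°C, outside 48.7–60.5°C ✗ — fails.
P4 (20 nt, A=5 T=5 G=3 C=7): length 20, outside 21–22 ✗; longest run = 3 ✓; 3' end TTC has 1 G/C ✓; Tm = 64.9 + 41·(10 − 16.4)/20 = 51.8°C ✓ — fails.
P5 (21 nt, A=4 T=6 G=4 C=7): length 21 ✓; longest run = 3 ✓; 3' end TCC has 2 G/C ✓; Tm = 64.9 + 41·(11 − 16.4)/21 = 54.4°C ✓ — passes.

P5 only.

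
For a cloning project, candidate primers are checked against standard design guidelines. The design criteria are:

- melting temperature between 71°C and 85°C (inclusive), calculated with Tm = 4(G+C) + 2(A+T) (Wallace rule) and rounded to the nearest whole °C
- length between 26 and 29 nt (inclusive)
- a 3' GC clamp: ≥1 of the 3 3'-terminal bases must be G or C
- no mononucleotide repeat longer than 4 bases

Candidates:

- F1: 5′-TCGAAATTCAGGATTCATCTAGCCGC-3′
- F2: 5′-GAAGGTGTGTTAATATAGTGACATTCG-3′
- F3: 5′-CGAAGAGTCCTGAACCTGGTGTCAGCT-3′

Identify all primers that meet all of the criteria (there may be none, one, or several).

F1 (26 nt, A=7 T=7 G=5 C=7): Tm = 2·14 + 4·12 = 76°C ✓; length 26 ✓; 3' end CGC has 3 G/C ✓; longest run = 3 ✓ — passes.
F2 (27 nt, A=8 T=9 G=8 C=2): Tm = 2·17 + 4·10 = 74°C ✓; length 27 ✓; 3' end TCG has 2 G/C ✓; longest run = 2 ✓ — passes.
F3 (27 nt, A=6 T=6 G=8 C=7): Tm = 2·12 + 4·15 = 84°C ✓; length 27 ✓; 3' end GCT has 2 G/C ✓; longest run = 2 ✓ — passes.

F1, F2 and F3.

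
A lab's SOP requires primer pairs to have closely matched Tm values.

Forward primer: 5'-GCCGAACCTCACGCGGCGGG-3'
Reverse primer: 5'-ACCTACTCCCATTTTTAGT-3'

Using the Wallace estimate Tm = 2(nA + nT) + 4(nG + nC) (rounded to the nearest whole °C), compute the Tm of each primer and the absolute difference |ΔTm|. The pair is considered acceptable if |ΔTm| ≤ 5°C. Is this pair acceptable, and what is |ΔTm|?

|ΔTm| = 20°C; the pair is not acceptable.

Forward: A=3 T=1 G=8 C=8 → Tm = 2·4 + 4·16 = 72°C.
Reverse: A=4 T=8 G=1 C=6 → Tm = 2·12 + 4·7 = 52°C.
|ΔTm| = |72 − 52| = 20°C, > 5°C.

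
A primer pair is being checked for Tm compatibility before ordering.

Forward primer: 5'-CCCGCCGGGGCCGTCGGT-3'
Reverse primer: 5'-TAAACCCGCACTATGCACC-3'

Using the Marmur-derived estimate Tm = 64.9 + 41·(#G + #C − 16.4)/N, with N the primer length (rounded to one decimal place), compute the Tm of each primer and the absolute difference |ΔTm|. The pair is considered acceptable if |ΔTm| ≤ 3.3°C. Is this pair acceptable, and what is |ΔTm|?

Forward: G+C = 16, N = 18 → Tm = 64.9 + 41·(16 − 16.4)/18 = 64.0°C.
Reverse: G+C = 10, N = 19 → Tm = 64.9 + 41·(10 − 16.4)/19 = 51.1°C.
|ΔTm| = |64.0 − 51.1| = 12.9°C, > 3.3°C.

|ΔTm| = 12.9°C; the pair is not acceptable.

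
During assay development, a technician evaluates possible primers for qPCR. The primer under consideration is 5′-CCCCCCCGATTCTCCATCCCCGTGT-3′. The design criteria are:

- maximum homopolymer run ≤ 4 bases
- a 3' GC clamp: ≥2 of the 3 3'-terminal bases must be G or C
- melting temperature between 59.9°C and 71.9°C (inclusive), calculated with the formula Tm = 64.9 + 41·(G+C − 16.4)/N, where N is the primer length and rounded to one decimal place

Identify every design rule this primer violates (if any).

Fails: homopolymer run, GC clamp.

Base counts: A=2, T=6, G=3, C=14 (length 25).
homopolymer run: longest run = 7, exceeds 4 ✗
GC clamp: 3' end TGT has 1 G/C, need ≥2 ✗
Tm: Tm = 64.9 + 41·(17 − 16.4)/25 = 65.9°C ✓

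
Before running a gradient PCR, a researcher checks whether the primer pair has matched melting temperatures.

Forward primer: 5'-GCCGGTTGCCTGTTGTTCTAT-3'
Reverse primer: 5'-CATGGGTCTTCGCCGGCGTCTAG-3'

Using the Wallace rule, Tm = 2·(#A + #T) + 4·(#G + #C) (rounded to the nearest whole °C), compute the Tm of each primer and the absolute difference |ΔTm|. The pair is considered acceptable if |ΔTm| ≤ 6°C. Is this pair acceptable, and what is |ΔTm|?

|ΔTm| = 12°C; the pair is not acceptable.

Forward: A=1 T=9 G=6 C=5 → Tm = 2·10 + 4·11 = 64°C.
Reverse: A=2 T=6 G=8 C=7 → Tm = 2·8 + 4·15 = 76°C.
|ΔTm| = |64 − 76| = 12°C, > 6°C.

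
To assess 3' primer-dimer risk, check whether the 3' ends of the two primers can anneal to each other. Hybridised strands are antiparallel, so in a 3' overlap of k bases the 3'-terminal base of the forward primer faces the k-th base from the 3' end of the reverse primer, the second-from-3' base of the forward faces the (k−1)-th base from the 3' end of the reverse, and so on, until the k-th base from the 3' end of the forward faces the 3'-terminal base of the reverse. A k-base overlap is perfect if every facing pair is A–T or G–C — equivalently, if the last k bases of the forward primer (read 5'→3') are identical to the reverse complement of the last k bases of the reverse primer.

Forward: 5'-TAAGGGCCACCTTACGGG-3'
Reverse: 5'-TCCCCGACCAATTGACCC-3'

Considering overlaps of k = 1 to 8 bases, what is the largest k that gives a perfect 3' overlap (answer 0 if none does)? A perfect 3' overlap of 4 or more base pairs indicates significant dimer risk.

Last 8 bases (5'→3') — forward …CTTACGGG, reverse …ATTGACCC.
Reverse complement of the reverse primer's last 8 bases: GGGTCAAT; its first k bases are the reverse complement of the reverse primer's last k bases, so a perfect k-base overlap needs the forward primer's last k bases to equal them.
Comparing (forward last k vs required): k=1: G vs G ✓; k=2: GG vs GG ✓; k=3: GGG vs GGG ✓; k=4: CGGG vs GGGT ✗; k=5: ACGGG vs GGGTC ✗; k=6: TACGGG vs GGGTCA ✗; k=7: TTACGGG vs GGGTCAA ✗; k=8: CTTACGGG vs GGGTCAAT ✗.
Perfect overlaps at k = 1, 2, 3; the largest is 3.

Longest perfect overlap: 3 complementary base pairs; below the dimer-risk threshold (threshold 4).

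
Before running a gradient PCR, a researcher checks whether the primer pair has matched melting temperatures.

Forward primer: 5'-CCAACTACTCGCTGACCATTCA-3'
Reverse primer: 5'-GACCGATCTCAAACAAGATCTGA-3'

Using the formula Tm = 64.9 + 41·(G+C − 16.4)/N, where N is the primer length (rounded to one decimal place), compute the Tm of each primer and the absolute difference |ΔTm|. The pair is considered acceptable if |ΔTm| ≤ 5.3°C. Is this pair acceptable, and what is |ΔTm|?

Forward: G+C = 11, N = 22 → Tm = 64.9 + 41·(11 − 16.4)/22 = 54.8°C.
Reverse: G+C = 10, N = 23 → Tm = 64.9 + 41·(10 − 16.4)/23 = 53.5°C.
|ΔTm| = |54.8 − 53.5| = 1.3°C, ≤ 5.3°C.

|ΔTm| = 1.3°C; the pair is acceptable.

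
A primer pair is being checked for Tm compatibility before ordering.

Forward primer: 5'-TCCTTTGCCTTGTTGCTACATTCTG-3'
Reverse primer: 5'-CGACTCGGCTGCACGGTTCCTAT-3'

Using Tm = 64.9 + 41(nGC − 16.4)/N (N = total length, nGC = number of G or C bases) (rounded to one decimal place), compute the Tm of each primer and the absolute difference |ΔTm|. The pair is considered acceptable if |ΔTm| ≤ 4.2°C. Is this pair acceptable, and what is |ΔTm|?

Forward: G+C = 11, N = 25 → Tm = 64.9 + 41·(11 − 16.4)/25 = 56.0°C.
Reverse: G+C = 14, N = 23 → Tm = 64.9 + 41·(14 − 16.4)/23 = 60.6°C.
|ΔTm| = |56.0 − 60.6| = 4.6°C, > 4.2°C.

|ΔTm| = 4.6°C; the pair is not acceptable.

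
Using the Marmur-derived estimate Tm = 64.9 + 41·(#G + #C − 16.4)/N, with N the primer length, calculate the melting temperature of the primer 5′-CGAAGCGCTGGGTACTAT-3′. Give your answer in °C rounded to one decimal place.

50.3°C

Base counts: A=4, T=4, G=6, C=4; G+C = 10, N = 18.
Tm = 64.9 + 41·(10 − 16.4)/18 = 64.9 + -262.40/18 = 50.3°C.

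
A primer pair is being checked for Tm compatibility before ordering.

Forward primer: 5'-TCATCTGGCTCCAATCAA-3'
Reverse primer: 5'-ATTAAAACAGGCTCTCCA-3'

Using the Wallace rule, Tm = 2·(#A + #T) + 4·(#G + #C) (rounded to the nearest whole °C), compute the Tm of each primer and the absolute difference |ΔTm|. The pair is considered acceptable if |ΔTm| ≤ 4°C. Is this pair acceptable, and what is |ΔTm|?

Forward: A=5 T=5 G=2 C=6 → Tm = 2·10 + 4·8 = 52°C.
Reverse: A=7 T=4 G=2 C=5 → Tm = 2·11 + 4·7 = 50°C.
|ΔTm| = |52 − 50| = 2°C, ≤ 4°C.

|ΔTm| = 2°C; the pair is acceptable.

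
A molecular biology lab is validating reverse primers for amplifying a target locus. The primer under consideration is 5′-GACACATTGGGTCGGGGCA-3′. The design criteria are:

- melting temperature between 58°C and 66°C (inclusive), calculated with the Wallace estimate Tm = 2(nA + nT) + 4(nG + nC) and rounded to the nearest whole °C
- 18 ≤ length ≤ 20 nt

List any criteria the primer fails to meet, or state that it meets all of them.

Meets all criteria.

Base counts: A=4, T=3, G=8, C=4 (length 19).
Tm: Tm = 2·7 + 4·12 = 62°C ✓
length: length 19 ✓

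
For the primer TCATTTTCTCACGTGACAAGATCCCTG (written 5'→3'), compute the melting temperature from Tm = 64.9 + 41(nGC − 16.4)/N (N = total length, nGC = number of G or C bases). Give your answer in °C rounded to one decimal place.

Base counts: A=6, T=9, G=4, C=8; G+C = 12, N = 27.
Tm = 64.9 + 41·(12 − 16.4)/27 = 64.9 + -180.40/27 = 58.2°C.

58.2°C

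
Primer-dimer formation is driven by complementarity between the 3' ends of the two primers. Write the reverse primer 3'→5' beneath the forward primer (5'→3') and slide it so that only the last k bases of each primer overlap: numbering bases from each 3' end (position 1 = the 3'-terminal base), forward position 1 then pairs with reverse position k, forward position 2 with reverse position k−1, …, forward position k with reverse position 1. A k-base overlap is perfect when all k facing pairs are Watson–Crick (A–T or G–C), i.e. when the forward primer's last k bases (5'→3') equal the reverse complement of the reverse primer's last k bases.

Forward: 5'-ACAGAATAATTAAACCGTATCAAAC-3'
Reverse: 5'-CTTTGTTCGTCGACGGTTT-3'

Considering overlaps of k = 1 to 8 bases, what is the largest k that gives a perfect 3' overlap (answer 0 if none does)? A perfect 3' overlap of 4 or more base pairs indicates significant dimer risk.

Last 8 bases (5'→3') — forward …TATCAAAC, reverse …GACGGTTT.
Reverse complement of the reverse primer's last 8 bases: AAACCGTC; its first k bases are the reverse complement of the reverse primer's last k bases, so a perfect k-base overlap needs the forward primer's last k bases to equal them.
Comparing (forward last k vs required): k=1: C vs A ✗; k=2: AC vs AA ✗; k=3: AAC vs AAA ✗; k=4: AAAC vs AAAC ✓; k=5: CAAAC vs AAACC ✗; k=6: TCAAAC vs AAACCG ✗; k=7: ATCAAAC vs AAACCGT ✗; k=8: TATCAAAC vs AAACCGTC ✗.
Only k = 4 is perfect, so the longest perfect 3' overlap is 4.

Longest perfect overlap: 4 complementary base pairs; significant dimer risk (threshold 4).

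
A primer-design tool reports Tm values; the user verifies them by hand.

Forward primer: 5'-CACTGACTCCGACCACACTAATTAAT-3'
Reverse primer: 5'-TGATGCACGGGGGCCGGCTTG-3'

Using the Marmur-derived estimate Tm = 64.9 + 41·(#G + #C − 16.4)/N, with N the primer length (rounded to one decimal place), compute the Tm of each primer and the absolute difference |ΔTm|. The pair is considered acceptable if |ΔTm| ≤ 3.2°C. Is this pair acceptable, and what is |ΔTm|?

Forward: G+C = 11, N = 26 → Tm = 64.9 + 41·(11 − 16.4)/26 = 56.4°C.
Reverse: G+C = 15, N = 21 → Tm = 64.9 + 41·(15 − 16.4)/21 = 62.2°C.
|ΔTm| = |56.4 − 62.2| = 5.8°C, > 3.2°C.

|ΔTm| = 5.8°C; the pair is not acceptable.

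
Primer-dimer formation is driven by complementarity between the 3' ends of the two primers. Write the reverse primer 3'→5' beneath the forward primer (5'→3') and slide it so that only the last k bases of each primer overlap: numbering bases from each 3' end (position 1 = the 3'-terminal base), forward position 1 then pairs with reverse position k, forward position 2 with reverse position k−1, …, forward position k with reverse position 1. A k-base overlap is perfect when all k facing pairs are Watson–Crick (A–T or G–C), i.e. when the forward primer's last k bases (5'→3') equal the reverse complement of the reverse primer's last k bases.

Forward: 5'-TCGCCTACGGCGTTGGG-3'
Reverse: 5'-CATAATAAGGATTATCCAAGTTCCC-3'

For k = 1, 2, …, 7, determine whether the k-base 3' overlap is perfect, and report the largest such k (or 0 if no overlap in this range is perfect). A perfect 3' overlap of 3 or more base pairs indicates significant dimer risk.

Last 7 bases (5'→3') — forward …CGTTGGG, reverse …AGTTCCC.
Reverse complement of the reverse primer's last 7 bases: GGGAACT; its first k bases are the reverse complement of the reverse primer's last k bases, so a perfect k-base overlap needs the forward primer's last k bases to equal them.
Comparing (forward last k vs required): k=1: G vs G ✓; k=2: GG vs GG ✓; k=3: GGG vs GGG ✓; k=4: TGGG vs GGGA ✗; k=5: TTGGG vs GGGAA ✗; k=6: GTTGGG vs GGGAAC ✗; k=7: CGTTGGG vs GGGAACT ✗.
Perfect overlaps at k = 1, 2, 3; the largest is 3.

Longest perfect overlap: 3 complementary base pairs; significant dimer risk (threshold 3).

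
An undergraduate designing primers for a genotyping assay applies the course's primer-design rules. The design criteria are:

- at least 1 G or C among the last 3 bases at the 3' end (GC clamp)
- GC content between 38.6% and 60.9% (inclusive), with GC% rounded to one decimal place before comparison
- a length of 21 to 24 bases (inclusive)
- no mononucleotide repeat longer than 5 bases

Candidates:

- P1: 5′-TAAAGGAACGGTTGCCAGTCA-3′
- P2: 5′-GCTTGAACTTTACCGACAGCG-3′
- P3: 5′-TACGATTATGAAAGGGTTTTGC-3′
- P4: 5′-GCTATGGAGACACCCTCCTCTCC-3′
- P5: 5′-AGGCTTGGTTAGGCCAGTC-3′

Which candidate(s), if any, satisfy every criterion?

P1, P2 and P4.

P1 (21 nt, A=7 T=4 G=6 C=4): 3' end TCA has 1 G/C ✓; GC 10/21 = 47.6% ✓; length 21 ✓; longest run = 3 ✓ — passes.
P2 (21 nt, A=5 T=5 G=5 C=6): 3' end GCG has 3 G/C ✓; GC 11/21 = 52.4% ✓; length 21 ✓; longest run = 3 ✓ — passes.
P3 (22 nt, A=6 T=8 G=6 C=2): 3' end TGC has 2 G/C ✓; GC 8/22 = 36.4%, outside 38.6–60.9% ✗; length 22 ✓; longest run = 4 ✓ — fails.
P4 (23 nt, A=4 T=5 G=4 C=10): 3' end TCC has 2 G/C ✓; GC 14/23 = 60.9% ✓; length 23 ✓; longest run = 3 ✓ — passes.
P5 (19 nt, A=3 T=5 G=7 C=4): 3' end GTC has 2 G/C ✓; GC 11/19 = 57.9% ✓; length 19, outside 21–24 ✗; longest run = 2 ✓ — fails.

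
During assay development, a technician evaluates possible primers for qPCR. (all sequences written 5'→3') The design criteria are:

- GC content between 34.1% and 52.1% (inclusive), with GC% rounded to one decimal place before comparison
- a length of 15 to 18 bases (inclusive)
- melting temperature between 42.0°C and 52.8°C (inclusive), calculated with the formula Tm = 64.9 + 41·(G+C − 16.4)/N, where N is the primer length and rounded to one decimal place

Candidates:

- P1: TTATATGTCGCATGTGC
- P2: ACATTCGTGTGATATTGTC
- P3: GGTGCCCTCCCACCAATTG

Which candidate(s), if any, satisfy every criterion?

P1 only.

P1 (17 nt, A=3 T=7 G=4 C=3): GC 7/17 = 41.2% ✓; length 17 ✓; Tm = 64.9 + 41·(7 − 16.4)/17 = 42.2°C ✓ — passes.
P2 (19 nt, A=4 T=8 G=4 C=3): GC 7/19 = 36.8% ✓; length 19, outside 15–18 ✗; Tm = 64.9 + 41·(7 − 16.4)/19 = 44.6°C ✓ — fails.
P3 (19 nt, A=3 T=4 G=4 C=8): GC 12/19 = 63.2%, outside 34.1–52.1% ✗; length 19, outside 15–18 ✗; Tm = 64.9 + 41·(12 − 16.4)/19 = 55.4°C, outside 42.0–52.8°C ✗ — fails.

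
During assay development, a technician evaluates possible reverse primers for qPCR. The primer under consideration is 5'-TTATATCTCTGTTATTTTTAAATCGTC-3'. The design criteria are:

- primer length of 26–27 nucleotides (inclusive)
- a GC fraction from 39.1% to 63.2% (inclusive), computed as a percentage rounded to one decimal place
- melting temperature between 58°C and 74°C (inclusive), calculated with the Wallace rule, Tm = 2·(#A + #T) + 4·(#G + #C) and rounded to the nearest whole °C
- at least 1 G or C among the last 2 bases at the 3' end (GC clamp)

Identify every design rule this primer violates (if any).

Base counts: A=6, T=15, G=2, C=4 (length 27).
length: length 27 ✓
GC content: GC 6/27 = 22.2%, outside 39.1–63.2% ✗
Tm: Tm = 2·21 + 4·6 = 66°C ✓
GC clamp: 3' end TC has 1 G/C ✓

Fails: GC content.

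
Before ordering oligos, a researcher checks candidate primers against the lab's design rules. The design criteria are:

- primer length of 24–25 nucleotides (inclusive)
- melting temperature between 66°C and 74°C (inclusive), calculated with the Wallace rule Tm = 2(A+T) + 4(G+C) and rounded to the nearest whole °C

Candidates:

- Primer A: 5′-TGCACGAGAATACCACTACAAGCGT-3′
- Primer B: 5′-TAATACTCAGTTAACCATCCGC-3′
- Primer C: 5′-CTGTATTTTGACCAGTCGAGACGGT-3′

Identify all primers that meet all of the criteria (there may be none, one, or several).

Primer A and Primer C.

Primer A (25 nt, A=9 T=4 G=5 C=7): length 25 ✓; Tm = 2·13 + 4·12 = 74°C ✓ — passes.
Primer B (22 nt, A=7 T=6 G=2 C=7): length 22, outside 24–25 ✗; Tm = 2·13 + 4·9 = 62°C, outside 66–74°C ✗ — fails.
Primer C (25 nt, A=5 T=8 G=7 C=5): length 25 ✓; Tm = 2·13 + 4·12 = 74°C ✓ — passes.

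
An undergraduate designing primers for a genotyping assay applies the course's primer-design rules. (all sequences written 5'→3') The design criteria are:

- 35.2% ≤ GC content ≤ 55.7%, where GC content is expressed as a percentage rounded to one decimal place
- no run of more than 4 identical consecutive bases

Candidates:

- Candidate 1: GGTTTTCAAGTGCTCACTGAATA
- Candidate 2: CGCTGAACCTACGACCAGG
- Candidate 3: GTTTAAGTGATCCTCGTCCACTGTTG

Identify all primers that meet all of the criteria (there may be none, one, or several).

Candidate 1 and Candidate 3.

Candidate 1 (23 nt, A=6 T=8 G=5 C=4): GC 9/23 = 39.1% ✓; longest run = 4 ✓ — passes.
Candidate 2 (19 nt, A=5 T=2 G=5 C=7): GC 12/19 = 63.2%, outside 35.2–55.7% ✗; longest run = 2 ✓ — fails.
Candidate 3 (26 nt, A=4 T=10 G=6 C=6): GC 12/26 = 46.2% ✓; longest run = 3 ✓ — passes.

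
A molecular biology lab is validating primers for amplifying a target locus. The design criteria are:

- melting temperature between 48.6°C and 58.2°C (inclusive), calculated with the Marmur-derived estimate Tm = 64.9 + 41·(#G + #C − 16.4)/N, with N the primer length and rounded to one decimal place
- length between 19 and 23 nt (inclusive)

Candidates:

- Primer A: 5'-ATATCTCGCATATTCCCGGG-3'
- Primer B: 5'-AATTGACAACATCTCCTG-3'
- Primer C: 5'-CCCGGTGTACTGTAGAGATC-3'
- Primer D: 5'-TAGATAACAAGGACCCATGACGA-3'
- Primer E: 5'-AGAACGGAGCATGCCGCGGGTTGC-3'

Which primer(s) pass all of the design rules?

Primer A (20 nt, A=4 T=6 G=4 C=6): Tm = 64.9 + 41·(10 − 16.4)/20 = 51.8°C ✓; length 20 ✓ — passes.
Primer B (18 nt, A=6 T=5 G=2 C=5): Tm = 64.9 + 41·(7 − 16.4)/18 = 43.5°C, outside 48.6–58.2°C ✗; length 18, outside 19–23 ✗ — fails.
Primer C (20 nt, A=4 T=5 G=6 C=5): Tm = 64.9 + 41·(11 − 16.4)/20 = 53.8°C ✓; length 20 ✓ — passes.
Primer D (23 nt, A=10 T=3 G=5 C=5): Tm = 64.9 + 41·(10 − 16.4)/23 = 53.5°C ✓; length 23 ✓ — passes.
Primer E (24 nt, A=5 T=3 G=10 C=6): Tm = 64.9 + 41·(16 − 16.4)/24 = 64.2°C, outside 48.6–58.2°C ✗; length 24, outside 19–23 ✗ — fails.

Primer A, Primer C and Primer D.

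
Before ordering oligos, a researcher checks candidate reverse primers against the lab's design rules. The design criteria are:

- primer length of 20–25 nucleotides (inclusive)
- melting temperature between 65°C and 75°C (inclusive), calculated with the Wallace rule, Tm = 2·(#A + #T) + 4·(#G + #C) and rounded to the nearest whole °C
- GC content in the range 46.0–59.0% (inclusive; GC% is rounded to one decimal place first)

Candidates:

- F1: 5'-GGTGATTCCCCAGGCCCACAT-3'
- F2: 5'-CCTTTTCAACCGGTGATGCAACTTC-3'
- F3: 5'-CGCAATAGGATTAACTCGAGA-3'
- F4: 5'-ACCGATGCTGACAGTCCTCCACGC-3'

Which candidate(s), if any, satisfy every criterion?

F1 (21 nt, A=4 T=4 G=5 C=8): length 21 ✓; Tm = 2·8 + 4·13 = 68°C ✓; GC 13/21 = 61.9%, outside 46.0–59.0% ✗ — fails.
F2 (25 nt, A=5 T=8 G=4 C=8): length 25 ✓; Tm = 2·13 + 4·12 = 74°C ✓; GC 12/25 = 48.0% ✓ — passes.
F3 (21 nt, A=8 T=4 G=5 C=4): length 21 ✓; Tm = 2·12 + 4·9 = 60°C, outside 65–75°C ✗; GC 9/21 = 42.9%, outside 46.0–59.0% ✗ — fails.
F4 (24 nt, A=5 T=4 G=5 C=10): length 24 ✓; Tm = 2·9 + 4·15 = 78°C, outside 65–75°C ✗; GC 15/24 = 62.5%, outside 46.0–59.0% ✗ — fails.

F2 only.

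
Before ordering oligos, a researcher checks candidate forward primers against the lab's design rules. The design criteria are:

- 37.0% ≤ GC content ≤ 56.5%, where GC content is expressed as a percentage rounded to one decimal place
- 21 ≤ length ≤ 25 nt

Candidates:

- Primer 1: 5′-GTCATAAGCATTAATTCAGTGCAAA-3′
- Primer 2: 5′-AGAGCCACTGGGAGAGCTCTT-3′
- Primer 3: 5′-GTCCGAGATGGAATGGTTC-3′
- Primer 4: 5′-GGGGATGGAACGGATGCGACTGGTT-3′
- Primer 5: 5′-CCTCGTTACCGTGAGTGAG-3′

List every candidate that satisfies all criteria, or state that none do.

Primer 1 (25 nt, A=10 T=7 G=4 C=4): GC 8/25 = 32.0%, outside 37.0–56.5% ✗; length 25 ✓ — fails.
Primer 2 (21 nt, A=5 T=4 G=7 C=5): GC 12/21 = 57.1%, outside 37.0–56.5% ✗; length 21 ✓ — fails.
Primer 3 (19 nt, A=4 T=5 G=7 C=3): GC 10/19 = 52.6% ✓; length 19, outside 21–25 ✗ — fails.
Primer 4 (25 nt, A=5 T=5 G=12 C=3): GC 15/25 = 60.0%, outside 37.0–56.5% ✗; length 25 ✓ — fails.
Primer 5 (19 nt, A=3 T=5 G=6 C=5): GC 11/19 = 57.9%, outside 37.0–56.5% ✗; length 19, outside 21–25 ✗ — fails.

None of the candidates satisfy all criteria.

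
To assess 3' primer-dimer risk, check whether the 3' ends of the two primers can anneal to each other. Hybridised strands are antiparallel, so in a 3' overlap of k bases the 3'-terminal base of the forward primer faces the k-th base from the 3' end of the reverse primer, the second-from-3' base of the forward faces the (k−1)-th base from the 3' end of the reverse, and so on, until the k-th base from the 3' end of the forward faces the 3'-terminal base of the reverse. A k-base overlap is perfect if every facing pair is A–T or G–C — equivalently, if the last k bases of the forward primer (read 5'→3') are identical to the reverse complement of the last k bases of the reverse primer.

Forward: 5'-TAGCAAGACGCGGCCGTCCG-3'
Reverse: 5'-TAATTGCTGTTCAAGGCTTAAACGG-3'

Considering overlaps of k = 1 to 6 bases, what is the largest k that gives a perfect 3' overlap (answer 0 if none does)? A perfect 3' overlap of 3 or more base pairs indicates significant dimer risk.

Last 6 bases (5'→3') — forward …CGTCCG, reverse …AAACGG.
Reverse complement of the reverse primer's last 6 bases: CCGTTT; its first k bases are the reverse complement of the reverse primer's last k bases, so a perfect k-base overlap needs the forward primer's last k bases to equal them.
Comparing (forward last k vs required): k=1: G vs C ✗; k=2: CG vs CC ✗; k=3: CCG vs CCG ✓; k=4: TCCG vs CCGT ✗; k=5: GTCCG vs CCGTT ✗; k=6: CGTCCG vs CCGTTT ✗.
Only k = 3 is perfect, so the longest perfect 3' overlap is 3.

Longest perfect overlap: 3 complementary base pairs; significant dimer risk (threshold 3).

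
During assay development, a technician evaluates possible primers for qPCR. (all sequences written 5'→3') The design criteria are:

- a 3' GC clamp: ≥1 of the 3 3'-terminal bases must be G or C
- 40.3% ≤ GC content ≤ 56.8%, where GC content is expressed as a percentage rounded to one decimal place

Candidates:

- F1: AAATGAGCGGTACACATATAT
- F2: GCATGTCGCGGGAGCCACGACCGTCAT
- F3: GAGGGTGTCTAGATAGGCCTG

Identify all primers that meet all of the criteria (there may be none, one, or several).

F1 (21 nt, A=9 T=5 G=4 C=3): 3' end TAT has 0 G/C, need ≥1 ✗; GC 7/21 = 33.3%, outside 40.3–56.8% ✗ — fails.
F2 (27 nt, A=5 T=4 G=9 C=9): 3' end CAT has 1 G/C ✓; GC 18/27 = 66.7%, outside 40.3–56.8% ✗ — fails.
F3 (21 nt, A=4 T=5 G=9 C=3): 3' end CTG has 2 G/C ✓; GC 12/21 = 57.1%, outside 40.3–56.8% ✗ — fails.

None of the candidates satisfy all criteria.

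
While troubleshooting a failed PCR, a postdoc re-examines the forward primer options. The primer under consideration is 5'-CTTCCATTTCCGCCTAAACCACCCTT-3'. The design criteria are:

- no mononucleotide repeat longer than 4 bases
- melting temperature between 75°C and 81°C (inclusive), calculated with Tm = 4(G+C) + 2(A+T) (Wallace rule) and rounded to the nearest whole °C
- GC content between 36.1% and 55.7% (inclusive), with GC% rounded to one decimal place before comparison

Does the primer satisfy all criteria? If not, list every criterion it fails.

Base counts: A=5, T=8, G=1, C=12 (length 26).
homopolymer run: longest run = 3 ✓
Tm: Tm = 2·13 + 4·13 = 78°C ✓
GC content: GC 13/26 = 50.0% ✓

Meets all criteria.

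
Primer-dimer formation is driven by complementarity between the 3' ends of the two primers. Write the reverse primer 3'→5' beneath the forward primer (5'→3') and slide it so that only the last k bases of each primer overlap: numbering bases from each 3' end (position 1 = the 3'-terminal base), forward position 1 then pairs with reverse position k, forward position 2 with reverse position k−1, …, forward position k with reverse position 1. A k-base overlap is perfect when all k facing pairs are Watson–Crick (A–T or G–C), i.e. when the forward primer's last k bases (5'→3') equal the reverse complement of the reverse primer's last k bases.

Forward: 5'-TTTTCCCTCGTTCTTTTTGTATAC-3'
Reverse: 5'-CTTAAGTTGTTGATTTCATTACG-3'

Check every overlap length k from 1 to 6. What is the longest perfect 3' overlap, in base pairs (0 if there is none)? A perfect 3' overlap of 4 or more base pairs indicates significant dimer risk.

Longest perfect overlap: 1 complementary base pair; below the dimer-risk threshold (threshold 4).

Last 6 bases (5'→3') — forward …GTATAC, reverse …ATTACG.
Reverse complement of the reverse primer's last 6 bases: CGTAAT; its first k bases are the reverse complement of the reverse primer's last k bases, so a perfect k-base overlap needs the forward primer's last k bases to equal them.
Comparing (forward last k vs required): k=1: C vs C ✓; k=2: AC vs CG ✗; k=3: TAC vs CGT ✗; k=4: ATAC vs CGTA ✗; k=5: TATAC vs CGTAA ✗; k=6: GTATAC vs CGTAAT ✗.
Only k = 1 is perfect, so the longest perfect 3' overlap is 1.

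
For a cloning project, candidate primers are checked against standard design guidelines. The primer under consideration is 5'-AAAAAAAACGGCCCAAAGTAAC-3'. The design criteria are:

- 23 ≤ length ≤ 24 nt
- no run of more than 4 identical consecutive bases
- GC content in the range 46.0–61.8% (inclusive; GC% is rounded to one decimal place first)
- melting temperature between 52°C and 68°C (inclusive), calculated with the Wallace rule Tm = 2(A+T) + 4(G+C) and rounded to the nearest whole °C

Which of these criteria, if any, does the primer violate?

Base counts: A=13, T=1, G=3, C=5 (length 22).
length: length 22, outside 23–24 ✗
homopolymer run: longest run = 8, exceeds 4 ✗
GC content: GC 8/22 = 36.4%, outside 46.0–61.8% ✗
Tm: Tm = 2·14 + 4·8 = 60°C ✓

Fails: length, homopolymer run, GC content.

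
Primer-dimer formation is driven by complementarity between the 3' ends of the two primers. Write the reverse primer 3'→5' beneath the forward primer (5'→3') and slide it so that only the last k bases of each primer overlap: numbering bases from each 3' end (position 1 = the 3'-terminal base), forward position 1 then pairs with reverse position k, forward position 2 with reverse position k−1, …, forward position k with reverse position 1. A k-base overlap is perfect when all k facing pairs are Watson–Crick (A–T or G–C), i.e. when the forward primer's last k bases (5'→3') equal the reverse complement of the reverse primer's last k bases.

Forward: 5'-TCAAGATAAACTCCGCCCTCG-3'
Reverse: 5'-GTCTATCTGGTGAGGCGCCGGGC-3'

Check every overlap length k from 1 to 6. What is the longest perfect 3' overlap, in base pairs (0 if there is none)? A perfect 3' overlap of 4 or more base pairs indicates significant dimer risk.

Last 6 bases (5'→3') — forward …CCCTCG, reverse …CCGGGC.
Reverse complement of the reverse primer's last 6 bases: GCCCGG; its first k bases are the reverse complement of the reverse primer's last k bases, so a perfect k-base overlap needs the forward primer's last k bases to equal them.
Comparing (forward last k vs required): k=1: G vs G ✓; k=2: CG vs GC ✗; k=3: TCG vs GCC ✗; k=4: CTCG vs GCCC ✗; k=5: CCTCG vs GCCCG ✗; k=6: CCCTCG vs GCCCGG ✗.
Only k = 1 is perfect, so the longest perfect 3' overlap is 1.

Longest perfect overlap: 1 complementary base pair; below the dimer-risk threshold (threshold 4).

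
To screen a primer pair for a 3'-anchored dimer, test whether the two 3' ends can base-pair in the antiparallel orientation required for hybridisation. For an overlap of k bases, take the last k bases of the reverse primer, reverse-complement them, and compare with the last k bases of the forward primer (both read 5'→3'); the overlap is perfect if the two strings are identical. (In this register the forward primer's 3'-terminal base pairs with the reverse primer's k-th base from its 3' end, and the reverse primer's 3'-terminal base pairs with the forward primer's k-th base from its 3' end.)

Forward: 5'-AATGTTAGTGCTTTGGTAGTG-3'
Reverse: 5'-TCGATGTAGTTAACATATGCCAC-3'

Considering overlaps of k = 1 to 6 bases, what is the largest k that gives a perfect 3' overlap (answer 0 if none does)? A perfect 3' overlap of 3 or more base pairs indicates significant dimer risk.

Last 6 bases (5'→3') — forward …GTAGTG, reverse …TGCCAC.
Reverse complement of the reverse primer's last 6 bases: GTGGCA; its first k bases are the reverse complement of the reverse primer's last k bases, so a perfect k-base overlap needs the forward primer's last k bases to equal them.
Comparing (forward last k vs required): k=1: G vs G ✓; k=2: TG vs GT ✗; k=3: GTG vs GTG ✓; k=4: AGTG vs GTGG ✗; k=5: TAGTG vs GTGGC ✗; k=6: GTAGTG vs GTGGCA ✗.
Perfect overlaps at k = 1, 3; the largest is 3.

Longest perfect overlap: 3 complementary base pairs; significant dimer risk (threshold 3).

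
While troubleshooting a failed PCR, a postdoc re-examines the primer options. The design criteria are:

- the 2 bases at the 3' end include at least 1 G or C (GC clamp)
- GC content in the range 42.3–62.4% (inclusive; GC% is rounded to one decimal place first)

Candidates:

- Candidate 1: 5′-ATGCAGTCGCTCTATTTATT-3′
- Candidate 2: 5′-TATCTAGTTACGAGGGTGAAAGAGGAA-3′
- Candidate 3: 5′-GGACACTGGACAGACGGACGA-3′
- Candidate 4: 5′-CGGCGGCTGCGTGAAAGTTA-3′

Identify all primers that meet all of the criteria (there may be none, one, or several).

Candidate 1 (20 nt, A=4 T=9 G=3 C=4): 3' end TT has 0 G/C, need ≥1 ✗; GC 7/20 = 35.0%, outside 42.3–62.4% ✗ — fails.
Candidate 2 (27 nt, A=10 T=6 G=9 C=2): 3' end AA has 0 G/C, need ≥1 ✗; GC 11/27 = 40.7%, outside 42.3–62.4% ✗ — fails.
Candidate 3 (21 nt, A=7 T=1 G=8 C=5): 3' end GA has 1 G/C ✓; GC 13/21 = 61.9% ✓ — passes.
Candidate 4 (20 nt, A=4 T=4 G=8 C=4): 3' end TA has 0 G/C, need ≥1 ✗; GC 12/20 = 60.0% ✓ — fails.

Candidate 3 only.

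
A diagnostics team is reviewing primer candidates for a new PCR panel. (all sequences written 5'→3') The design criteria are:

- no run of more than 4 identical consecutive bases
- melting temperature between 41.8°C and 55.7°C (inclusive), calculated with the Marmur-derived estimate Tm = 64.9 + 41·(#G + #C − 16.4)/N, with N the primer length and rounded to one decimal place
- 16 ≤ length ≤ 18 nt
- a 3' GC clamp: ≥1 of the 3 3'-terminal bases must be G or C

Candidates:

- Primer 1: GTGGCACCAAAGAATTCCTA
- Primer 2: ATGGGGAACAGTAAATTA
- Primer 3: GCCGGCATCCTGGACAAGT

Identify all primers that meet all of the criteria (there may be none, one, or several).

None of the candidates satisfy all criteria.

Primer 1 (20 nt, A=7 T=4 G=4 C=5): longest run = 3 ✓; Tm = 64.9 + 41·(9 − 16.4)/20 = 49.7°C ✓; length 20, outside 16–18 ✗; 3' end CTA has 1 G/C ✓ — fails.
Primer 2 (18 nt, A=8 T=4 G=5 C=1): longest run = 4 ✓; Tm = 64.9 + 41·(6 − 16.4)/18 = 41.2°C, outside 41.8–55.7°C ✗; length 18 ✓; 3' end TTA has 0 G/C, need ≥1 ✗ — fails.
Primer 3 (19 nt, A=4 T=3 G=6 C=6): longest run = 2 ✓; Tm = 64.9 + 41·(12 − 16.4)/19 = 55.4°C ✓; length 19, outside 16–18 ✗; 3' end AGT has 1 G/C ✓ — fails.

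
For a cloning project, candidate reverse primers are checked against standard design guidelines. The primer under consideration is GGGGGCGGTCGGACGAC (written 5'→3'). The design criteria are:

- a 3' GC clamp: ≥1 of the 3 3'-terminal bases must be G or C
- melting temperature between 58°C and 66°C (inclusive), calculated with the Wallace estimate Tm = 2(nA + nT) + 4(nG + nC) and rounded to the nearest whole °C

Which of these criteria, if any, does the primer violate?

Meets all criteria.

Base counts: A=2, T=1, G=10, C=4 (length 17).
GC clamp: 3' end GAC has 2 G/C ✓
Tm: Tm = 2·3 + 4·14 = 62°C ✓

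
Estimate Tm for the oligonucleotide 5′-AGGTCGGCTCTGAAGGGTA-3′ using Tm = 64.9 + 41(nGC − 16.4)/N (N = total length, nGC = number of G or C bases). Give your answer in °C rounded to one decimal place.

Base counts: A=4, T=4, G=8, C=3; G+C = 11, N = 19.
Tm = 64.9 + 41·(11 − 16.4)/19 = 64.9 + -221.40/19 = 53.2°C.

53.2°C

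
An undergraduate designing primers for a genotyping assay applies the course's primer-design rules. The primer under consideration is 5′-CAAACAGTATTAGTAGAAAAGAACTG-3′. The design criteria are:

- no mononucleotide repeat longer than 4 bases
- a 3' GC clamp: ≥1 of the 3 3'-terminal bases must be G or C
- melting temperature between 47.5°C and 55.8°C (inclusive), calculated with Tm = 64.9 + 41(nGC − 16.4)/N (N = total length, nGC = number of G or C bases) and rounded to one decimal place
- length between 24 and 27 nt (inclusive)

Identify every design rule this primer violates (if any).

Base counts: A=13, T=5, G=5, C=3 (length 26).
homopolymer run: longest run = 4 ✓
GC clamp: 3' end CTG has 2 G/C ✓
Tm: Tm = 64.9 + 41·(8 − 16.4)/26 = 51.7°C ✓
length: length 26 ✓

Meets all criteria.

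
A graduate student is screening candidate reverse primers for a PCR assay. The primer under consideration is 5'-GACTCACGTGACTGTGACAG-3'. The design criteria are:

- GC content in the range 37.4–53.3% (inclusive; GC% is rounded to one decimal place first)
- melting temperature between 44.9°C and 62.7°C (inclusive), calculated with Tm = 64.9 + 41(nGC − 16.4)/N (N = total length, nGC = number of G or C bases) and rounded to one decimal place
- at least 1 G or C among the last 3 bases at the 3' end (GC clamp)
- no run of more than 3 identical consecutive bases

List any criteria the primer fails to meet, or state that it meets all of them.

Fails: GC content.

Base counts: A=5, T=4, G=6, C=5 (length 20).
GC content: GC 11/20 = 55.0%, outside 37.4–53.3% ✗
Tm: Tm = 64.9 + 41·(11 − 16.4)/20 = 53.8°C ✓
GC clamp: 3' end CAG has 2 G/C ✓
homopolymer run: longest run = 1 ✓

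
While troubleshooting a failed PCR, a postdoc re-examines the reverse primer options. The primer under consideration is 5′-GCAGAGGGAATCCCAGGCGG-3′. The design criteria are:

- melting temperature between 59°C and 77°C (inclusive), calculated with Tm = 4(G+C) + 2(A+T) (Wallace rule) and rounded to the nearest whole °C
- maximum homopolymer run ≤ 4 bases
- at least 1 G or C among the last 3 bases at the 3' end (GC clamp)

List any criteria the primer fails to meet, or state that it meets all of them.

Base counts: A=5, T=1, G=9, C=5 (length 20).
Tm: Tm = 2·6 + 4·14 = 68°C ✓
homopolymer run: longest run = 3 ✓
GC clamp: 3' end CGG has 3 G/C ✓

Meets all criteria.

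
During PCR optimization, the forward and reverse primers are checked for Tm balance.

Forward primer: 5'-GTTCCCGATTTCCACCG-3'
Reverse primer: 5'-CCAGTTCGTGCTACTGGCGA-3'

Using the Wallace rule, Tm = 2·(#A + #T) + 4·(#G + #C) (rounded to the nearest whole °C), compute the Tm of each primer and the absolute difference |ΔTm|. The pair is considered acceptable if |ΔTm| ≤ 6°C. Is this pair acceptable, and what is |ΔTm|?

|ΔTm| = 10°C; the pair is not acceptable.

Forward: A=2 T=5 G=3 C=7 → Tm = 2·7 + 4·10 = 54°C.
Reverse: A=3 T=5 G=6 C=6 → Tm = 2·8 + 4·12 = 64°C.
|ΔTm| = |54 − 64| = 10°C, > 6°C.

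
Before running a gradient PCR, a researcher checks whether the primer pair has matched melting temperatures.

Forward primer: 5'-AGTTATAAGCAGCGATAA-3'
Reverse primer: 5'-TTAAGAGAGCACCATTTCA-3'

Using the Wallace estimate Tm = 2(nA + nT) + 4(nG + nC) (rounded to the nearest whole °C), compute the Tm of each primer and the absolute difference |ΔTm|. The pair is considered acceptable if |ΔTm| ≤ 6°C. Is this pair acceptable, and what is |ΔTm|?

|ΔTm| = 4°C; the pair is acceptable.

Forward: A=8 T=4 G=4 C=2 → Tm = 2·12 + 4·6 = 48°C.
Reverse: A=7 T=5 G=3 C=4 → Tm = 2·12 + 4·7 = 52°C.
|ΔTm| = |48 − 52| = 4°C, ≤ 6°C.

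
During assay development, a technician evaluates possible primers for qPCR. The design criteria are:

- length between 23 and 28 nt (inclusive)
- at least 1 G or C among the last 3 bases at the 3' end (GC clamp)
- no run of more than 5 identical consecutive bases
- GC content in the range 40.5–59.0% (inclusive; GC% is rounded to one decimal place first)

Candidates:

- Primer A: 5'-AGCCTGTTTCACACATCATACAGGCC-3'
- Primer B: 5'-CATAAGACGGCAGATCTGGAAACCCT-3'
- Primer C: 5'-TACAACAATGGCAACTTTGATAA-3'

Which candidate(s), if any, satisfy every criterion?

Primer A (26 nt, A=7 T=6 G=4 C=9): length 26 ✓; 3' end GCC has 3 G/C ✓; longest run = 3 ✓; GC 13/26 = 50.0% ✓ — passes.
Primer B (26 nt, A=9 T=4 G=6 C=7): length 26 ✓; 3' end CCT has 2 G/C ✓; longest run = 3 ✓; GC 13/26 = 50.0% ✓ — passes.
Primer C (23 nt, A=10 T=6 G=3 C=4): length 23 ✓; 3' end TAA has 0 G/C, need ≥1 ✗; longest run = 3 ✓; GC 7/23 = 30.4%, outside 40.5–59.0% ✗ — fails.

Primer A and Primer B.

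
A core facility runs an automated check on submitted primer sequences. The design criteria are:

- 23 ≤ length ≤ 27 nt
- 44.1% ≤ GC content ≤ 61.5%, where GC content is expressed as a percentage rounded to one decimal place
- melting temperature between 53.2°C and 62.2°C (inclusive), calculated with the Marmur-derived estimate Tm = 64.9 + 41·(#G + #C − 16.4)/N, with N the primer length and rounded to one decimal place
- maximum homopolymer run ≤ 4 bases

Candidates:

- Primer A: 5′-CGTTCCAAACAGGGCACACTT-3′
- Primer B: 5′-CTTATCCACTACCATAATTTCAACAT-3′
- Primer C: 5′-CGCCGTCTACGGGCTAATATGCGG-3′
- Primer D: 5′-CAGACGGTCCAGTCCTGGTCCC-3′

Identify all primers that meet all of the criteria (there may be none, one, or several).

None of the candidates satisfy all criteria.

Primer A (21 nt, A=6 T=4 G=4 C=7): length 21, outside 23–27 ✗; GC 11/21 = 52.4% ✓; Tm = 64.9 + 41·(11 − 16.4)/21 = 54.4°C ✓; longest run = 3 ✓ — fails.
Primer B (26 nt, A=9 T=9 G=0 C=8): length 26 ✓; GC 8/26 = 30.8%, outside 44.1–61.5% ✗; Tm = 64.9 + 41·(8 − 16.4)/26 = 51.7°C, outside 53.2–62.2°C ✗; longest run = 3 ✓ — fails.
Primer C (24 nt, A=4 T=5 G=8 C=7): length 24 ✓; GC 15/24 = 62.5%, outside 44.1–61.5% ✗; Tm = 64.9 + 41·(15 − 16.4)/24 = 62.5°C, outside 53.2–62.2°C ✗; longest run = 3 ✓ — fails.
Primer D (22 nt, A=3 T=4 G=6 C=9): length 22, outside 23–27 ✗; GC 15/22 = 68.2%, outside 44.1–61.5% ✗; Tm = 64.9 + 41·(15 − 16.4)/22 = 62.3°C, outside 53.2–62.2°C ✗; longest run = 3 ✓ — fails.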